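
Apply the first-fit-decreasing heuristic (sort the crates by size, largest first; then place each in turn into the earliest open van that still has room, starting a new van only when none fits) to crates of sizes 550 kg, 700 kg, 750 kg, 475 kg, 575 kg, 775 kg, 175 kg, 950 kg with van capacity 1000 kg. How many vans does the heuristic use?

Sorted descending: 950, 775, 750, 700, 575, 550, 475, 175.
  950 → van 1 (new)  [load 950/1000]
  775 → van 2 (new)  [load 775/1000]
  750 → van 3 (new)  [load 750/1000]
  700 → van 4 (new)  [load 700/1000]
  575 → van 5 (new)  [load 575/1000]
  550 → van 6 (new)  [load 550/1000]
  475 → van 7 (new)  [load 475/1000]
  175 → van 2  [load 950/1000]
7 vans opened.

7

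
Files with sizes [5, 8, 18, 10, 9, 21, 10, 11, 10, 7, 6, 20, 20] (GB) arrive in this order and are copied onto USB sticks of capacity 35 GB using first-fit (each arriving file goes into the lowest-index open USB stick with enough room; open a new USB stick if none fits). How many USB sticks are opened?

  5 → USB stick 1 (new)  [load 5/35]
  8 → USB stick 1  [load 13/35]
  18 → USB stick 1  [load 31/35]
  10 → USB stick 2 (new)  [load 10/35]
  9 → USB stick 2  [load 19/35]
  21 → USB stick 3 (new)  [load 21/35]
  10 → USB stick 2  [load 29/35]
  11 → USB stick 3  [load 32/35]
  10 → USB stick 4 (new)  [load 10/35]
  7 → USB stick 4  [load 17/35]
  6 → USB stick 2  [load 35/35]
  20 → USB stick 5 (new)  [load 20/35]
  20 → USB stick 6 (new)  [load 20/35]
6 USB sticks opened.

6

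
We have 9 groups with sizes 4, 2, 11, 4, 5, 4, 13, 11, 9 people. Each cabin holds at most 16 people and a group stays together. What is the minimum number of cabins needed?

Total = 13 + 11 + 11 + 9 + 5 + 4 + 4 + 4 + 2 = 63 people.
Lower bound: ⌈63/16⌉ = 4 cabins.
A packing using 5 cabins:
  cabin 1: 13 + 2 = 15
  cabin 2: 11 + 5 = 16
  cabin 3: 11 + 4 = 15
  cabin 4: 9 + 4 = 13
  cabin 5: 4 = 4
No arrangement into 4 cabins stays within capacity, so 5 is optimal.

5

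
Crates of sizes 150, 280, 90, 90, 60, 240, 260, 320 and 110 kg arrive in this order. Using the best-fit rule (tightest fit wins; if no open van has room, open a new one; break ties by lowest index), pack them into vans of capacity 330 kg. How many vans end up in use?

6

  150 → van 1 (new)  [load 150/330]
  280 → van 2 (new)  [load 280/330]
  90 → van 1  [load 240/330]
  90 → van 1  [load 330/330]
  60 → van 3 (new)  [load 60/330]
  240 → van 3  [load 300/330]
  260 → van 4 (new)  [load 260/330]
  320 → van 5 (new)  [load 320/330]
  110 → van 6 (new)  [load 110/330]
6 vans opened.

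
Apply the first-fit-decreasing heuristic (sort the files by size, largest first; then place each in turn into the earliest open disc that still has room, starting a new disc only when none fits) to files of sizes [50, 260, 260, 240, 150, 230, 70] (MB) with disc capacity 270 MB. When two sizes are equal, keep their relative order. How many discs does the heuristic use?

Sorted descending: 260, 260, 240, 230, 150, 70, 50.
  260 → disc 1 (new)  [load 260/270]
  260 → disc 2 (new)  [load 260/270]
  240 → disc 3 (new)  [load 240/270]
  230 → disc 4 (new)  [load 230/270]
  150 → disc 5 (new)  [load 150/270]
  70 → disc 5  [load 220/270]
  50 → disc 5  [load 270/270]
5 discs opened.

5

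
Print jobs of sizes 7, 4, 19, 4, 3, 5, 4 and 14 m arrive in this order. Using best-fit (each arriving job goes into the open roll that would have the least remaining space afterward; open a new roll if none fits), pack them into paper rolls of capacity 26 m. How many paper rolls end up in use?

  7 → roll 1 (new)  [load 7/26]
  4 → roll 1  [load 11/26]
  19 → roll 2 (new)  [load 19/26]
  4 → roll 2  [load 23/26]
  3 → roll 2  [load 26/26]
  5 → roll 1  [load 16/26]
  4 → roll 1  [load 20/26]
  14 → roll 3 (new)  [load 14/26]
3 paper rolls opened.

3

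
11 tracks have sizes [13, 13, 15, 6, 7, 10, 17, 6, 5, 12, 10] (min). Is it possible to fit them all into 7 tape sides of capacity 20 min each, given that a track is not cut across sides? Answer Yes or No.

A valid assignment using 6 tape sides:
  side 1: 17 = 17
  side 2: 15 + 5 = 20
  side 3: 13 + 7 = 20
  side 4: 13 + 6 = 19
  side 5: 12 + 6 = 18
  side 6: 10 + 10 = 20
That uses only 6 ≤ 7, so 7 tape sides are enough.

Yes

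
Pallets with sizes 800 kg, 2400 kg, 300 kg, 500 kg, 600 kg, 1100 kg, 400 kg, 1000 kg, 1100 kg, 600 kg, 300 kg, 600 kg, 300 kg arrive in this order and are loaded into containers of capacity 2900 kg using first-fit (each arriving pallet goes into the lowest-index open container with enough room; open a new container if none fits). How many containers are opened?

  800 → container 1 (new)  [load 800/2900]
  2400 → container 2 (new)  [load 2400/2900]
  300 → container 1  [load 1100/2900]
  500 → container 1  [load 1600/2900]
  600 → container 1  [load 2200/2900]
  1100 → container 3 (new)  [load 1100/2900]
  400 → container 1  [load 2600/2900]
  1000 → container 3  [load 2100/2900]
  1100 → container 4 (new)  [load 1100/2900]
  600 → container 3  [load 2700/2900]
  300 → container 1  [load 2900/2900]
  600 → container 4  [load 1700/2900]
  300 → container 2  [load 2700/2900]
4 containers opened.

4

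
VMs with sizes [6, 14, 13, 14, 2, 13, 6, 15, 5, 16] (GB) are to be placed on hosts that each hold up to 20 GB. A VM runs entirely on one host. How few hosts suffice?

Total = 16 + 15 + 14 + 14 + 13 + 13 + 6 + 6 + 5 + 2 = 104 GB.
Lower bound: ⌈104/20⌉ = 6 hosts.
A packing using 6 hosts:
  host 1: 16 + 2 = 18
  host 2: 15 + 5 = 20
  host 3: 14 + 6 = 20
  host 4: 14 + 6 = 20
  host 5: 13 = 13
  host 6: 13 = 13
This matches the lower bound, so 6 is optimal.

6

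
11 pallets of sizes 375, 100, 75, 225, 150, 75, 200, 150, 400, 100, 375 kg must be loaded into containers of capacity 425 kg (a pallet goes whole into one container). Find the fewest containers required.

6

Total = 400 + 375 + 375 + 225 + 200 + 150 + 150 + 100 + 100 + 75 + 75 = 2225 kg.
Lower bound: ⌈2225/425⌉ = 6 containers.
A packing using 6 containers:
  container 1: 400 = 400
  container 2: 375 = 375
  container 3: 375 = 375
  container 4: 225 + 200 = 425
  container 5: 150 + 150 + 100 = 400
  container 6: 100 + 75 + 75 = 250
This matches the lower bound, so 6 is optimal.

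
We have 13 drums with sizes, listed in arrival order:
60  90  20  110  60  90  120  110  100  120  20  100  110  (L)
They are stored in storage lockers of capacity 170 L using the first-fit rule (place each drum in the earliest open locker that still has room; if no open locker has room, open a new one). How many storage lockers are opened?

  60 → locker 1 (new)  [load 60/170]
  90 → locker 1  [load 150/170]
  20 → locker 1  [load 170/170]
  110 → locker 2 (new)  [load 110/170]
  60 → locker 2  [load 170/170]
  90 → locker 3 (new)  [load 90/170]
  120 → locker 4 (new)  [load 120/170]
  110 → locker 5 (new)  [load 110/170]
  100 → locker 6 (new)  [load 100/170]
  120 → locker 7 (new)  [load 120/170]
  20 → locker 3  [load 110/170]
  100 → locker 8 (new)  [load 100/170]
  110 → locker 9 (new)  [load 110/170]
9 storage lockers opened.

9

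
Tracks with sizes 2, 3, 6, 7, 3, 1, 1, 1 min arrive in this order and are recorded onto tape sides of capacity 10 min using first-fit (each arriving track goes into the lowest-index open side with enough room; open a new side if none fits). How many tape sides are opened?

  2 → side 1 (new)  [load 2/10]
  3 → side 1  [load 5/10]
  6 → side 2 (new)  [load 6/10]
  7 → side 3 (new)  [load 7/10]
  3 → side 1  [load 8/10]
  1 → side 1  [load 9/10]
  1 → side 1  [load 10/10]
  1 → side 2  [load 7/10]
3 tape sides opened.

3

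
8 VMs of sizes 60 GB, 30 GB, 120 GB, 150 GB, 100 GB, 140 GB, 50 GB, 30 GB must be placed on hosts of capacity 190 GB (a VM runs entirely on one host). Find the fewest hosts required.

Total = 150 + 140 + 120 + 100 + 60 + 50 + 30 + 30 = 680 GB.
Lower bound: ⌈680/190⌉ = 4 hosts.
A packing using 4 hosts:
  host 1: 150 + 30 = 180
  host 2: 140 + 50 = 190
  host 3: 120 + 60 = 180
  host 4: 100 + 30 = 130
This matches the lower bound, so 4 is optimal.

4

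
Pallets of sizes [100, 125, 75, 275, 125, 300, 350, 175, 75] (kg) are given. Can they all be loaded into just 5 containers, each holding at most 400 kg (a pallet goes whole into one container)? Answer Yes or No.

Yes

A valid assignment using 5 containers:
  container 1: 350 = 350
  container 2: 300 + 100 = 400
  container 3: 275 + 125 = 400
  container 4: 175 + 125 + 75 = 375
  container 5: 75 = 75
Every load is within 400 kg, so 5 containers suffice.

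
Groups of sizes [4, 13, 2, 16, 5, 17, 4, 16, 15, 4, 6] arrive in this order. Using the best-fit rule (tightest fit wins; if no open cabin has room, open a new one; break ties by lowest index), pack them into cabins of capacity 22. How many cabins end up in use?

  4 → cabin 1 (new)  [load 4/22]
  13 → cabin 1  [load 17/22]
  2 → cabin 1  [load 19/22]
  16 → cabin 2 (new)  [load 16/22]
  5 → cabin 2  [load 21/22]
  17 → cabin 3 (new)  [load 17/22]
  4 → cabin 3  [load 21/22]
  16 → cabin 4 (new)  [load 16/22]
  15 → cabin 5 (new)  [load 15/22]
  4 → cabin 4  [load 20/22]
  6 → cabin 5  [load 21/22]
5 cabins opened.

5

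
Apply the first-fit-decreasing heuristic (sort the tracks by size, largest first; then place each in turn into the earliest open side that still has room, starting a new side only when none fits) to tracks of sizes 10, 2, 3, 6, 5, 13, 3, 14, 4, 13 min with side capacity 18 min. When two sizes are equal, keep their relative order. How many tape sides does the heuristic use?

Sorted descending: 14, 13, 13, 10, 6, 5, 4, 3, 3, 2.
  14 → side 1 (new)  [load 14/18]
  13 → side 2 (new)  [load 13/18]
  13 → side 3 (new)  [load 13/18]
  10 → side 4 (new)  [load 10/18]
  6 → side 4  [load 16/18]
  5 → side 2  [load 18/18]
  4 → side 1  [load 18/18]
  3 → side 3  [load 16/18]
  3 → side 5 (new)  [load 3/18]
  2 → side 3  [load 18/18]
5 tape sides opened.

5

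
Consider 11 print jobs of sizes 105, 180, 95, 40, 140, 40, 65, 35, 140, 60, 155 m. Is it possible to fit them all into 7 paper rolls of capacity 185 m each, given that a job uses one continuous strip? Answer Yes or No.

Yes

A valid assignment using 7 paper rolls:
  roll 1: 180 = 180
  roll 2: 155 = 155
  roll 3: 140 + 40 = 180
  roll 4: 140 + 40 = 180
  roll 5: 105 + 65 = 170
  roll 6: 95 + 60 = 155
  roll 7: 35 = 35
Every load is within 185 m, so 7 paper rolls suffice.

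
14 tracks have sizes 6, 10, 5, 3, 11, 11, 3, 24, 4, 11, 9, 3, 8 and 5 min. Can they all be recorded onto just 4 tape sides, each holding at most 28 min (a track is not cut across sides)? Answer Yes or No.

Total = 113 min; ⌈113/28⌉ = 5.
At least 5 tape sides are required, but only 4 are allowed.

No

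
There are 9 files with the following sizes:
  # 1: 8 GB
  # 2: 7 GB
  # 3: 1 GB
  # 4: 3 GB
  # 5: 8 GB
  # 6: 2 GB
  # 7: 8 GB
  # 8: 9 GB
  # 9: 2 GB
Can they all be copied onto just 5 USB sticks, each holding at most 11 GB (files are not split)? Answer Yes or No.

Yes

A valid assignment using 5 USB sticks:
  USB stick 1: 9 + 2 = 11
  USB stick 2: 8 + 3 = 11
  USB stick 3: 8 + 2 + 1 = 11
  USB stick 4: 8 = 8
  USB stick 5: 7 = 7
Every load is within 11 GB, so 5 USB sticks suffice.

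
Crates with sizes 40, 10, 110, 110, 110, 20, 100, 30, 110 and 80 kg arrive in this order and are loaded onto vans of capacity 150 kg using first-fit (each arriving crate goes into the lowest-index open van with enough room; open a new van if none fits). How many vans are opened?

7

  40 → van 1 (new)  [load 40/150]
  10 → van 1  [load 50/150]
  110 → van 2 (new)  [load 110/150]
  110 → van 3 (new)  [load 110/150]
  110 → van 4 (new)  [load 110/150]
  20 → van 1  [load 70/150]
  100 → van 5 (new)  [load 100/150]
  30 → van 1  [load 100/150]
  110 → van 6 (new)  [load 110/150]
  80 → van 7 (new)  [load 80/150]
7 vans opened.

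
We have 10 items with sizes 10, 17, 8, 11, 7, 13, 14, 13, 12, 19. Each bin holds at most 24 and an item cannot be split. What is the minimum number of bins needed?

Total = 19 + 17 + 14 + 13 + 13 + 12 + 11 + 10 + 8 + 7 = 124.
Lower bound: ⌈124/24⌉ = 6 bins.
A packing using 6 bins:
  bin 1: 19 = 19
  bin 2: 17 + 7 = 24
  bin 3: 14 + 10 = 24
  bin 4: 13 + 11 = 24
  bin 5: 13 + 8 = 21
  bin 6: 12 = 12
This matches the lower bound, so 6 is optimal.

6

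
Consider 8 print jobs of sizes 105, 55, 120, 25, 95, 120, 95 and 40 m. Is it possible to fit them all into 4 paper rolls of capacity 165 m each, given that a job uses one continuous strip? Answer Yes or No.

No

Total = 655 m; ⌈655/165⌉ = 4.
5 print jobs each exceed half the capacity and cannot share a roll, forcing at least 5 paper rolls.
At least 5 paper rolls are required, but only 4 are allowed.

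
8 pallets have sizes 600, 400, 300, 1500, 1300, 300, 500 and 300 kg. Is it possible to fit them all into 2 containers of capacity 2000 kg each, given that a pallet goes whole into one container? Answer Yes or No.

Total = 5200 kg; ⌈5200/2000⌉ = 3.
At least 3 containers are required, but only 2 are allowed.

No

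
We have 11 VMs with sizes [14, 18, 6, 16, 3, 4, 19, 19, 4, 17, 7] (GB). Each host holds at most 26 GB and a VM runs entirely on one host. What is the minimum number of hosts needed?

6

Total = 19 + 19 + 18 + 17 + 16 + 14 + 7 + 6 + 4 + 4 + 3 = 127 GB.
Lower bound: ⌈127/26⌉ = 5 hosts.
Also, 6 VMs each exceed 13 GB, and no two of those can share a host, so at least 6 hosts are needed.
A packing using 6 hosts:
  host 1: 19 + 7 = 26
  host 2: 19 + 6 = 25
  host 3: 18 + 4 + 4 = 26
  host 4: 17 + 3 = 20
  host 5: 16 = 16
  host 6: 14 = 14
This matches the lower bound, so 6 is optimal.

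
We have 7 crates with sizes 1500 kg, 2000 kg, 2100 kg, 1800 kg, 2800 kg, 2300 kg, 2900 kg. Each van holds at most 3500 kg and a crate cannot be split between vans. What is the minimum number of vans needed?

6

Total = 2900 + 2800 + 2300 + 2100 + 2000 + 1800 + 1500 = 15400 kg.
Lower bound: ⌈15400/3500⌉ = 5 vans.
Also, 6 crates each exceed 1750 kg, and no two of those can share a van, so at least 6 vans are needed.
A packing using 6 vans:
  van 1: 2900 = 2900
  van 2: 2800 = 2800
  van 3: 2300 = 2300
  van 4: 2100 = 2100
  van 5: 2000 + 1500 = 3500
  van 6: 1800 = 1800
This matches the lower bound, so 6 is optimal.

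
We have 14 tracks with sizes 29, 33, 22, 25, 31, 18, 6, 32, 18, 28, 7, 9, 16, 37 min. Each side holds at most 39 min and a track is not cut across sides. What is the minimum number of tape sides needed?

Total = 37 + 33 + 32 + 31 + 29 + 28 + 25 + 22 + 18 + 18 + 16 + 9 + 7 + 6 = 311 min.
Lower bound: ⌈311/39⌉ = 8 tape sides.
A packing using 9 tape sides:
  side 1: 37 = 37
  side 2: 33 + 6 = 39
  side 3: 32 + 7 = 39
  side 4: 31 = 31
  side 5: 29 + 9 = 38
  side 6: 28 = 28
  side 7: 25 = 25
  side 8: 22 + 16 = 38
  side 9: 18 + 18 = 36
No arrangement into 8 tape sides stays within capacity, so 9 is optimal.

9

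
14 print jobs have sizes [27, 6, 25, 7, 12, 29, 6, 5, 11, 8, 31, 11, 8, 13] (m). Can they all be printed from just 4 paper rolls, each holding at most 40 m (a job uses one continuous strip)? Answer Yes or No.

Total = 199 m; ⌈199/40⌉ = 5.
At least 5 paper rolls are required, but only 4 are allowed.

No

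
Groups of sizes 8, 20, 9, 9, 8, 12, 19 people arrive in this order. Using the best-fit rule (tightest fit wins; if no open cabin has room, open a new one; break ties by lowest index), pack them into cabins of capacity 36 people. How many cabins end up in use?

3

  8 → cabin 1 (new)  [load 8/36]
  20 → cabin 1  [load 28/36]
  9 → cabin 2 (new)  [load 9/36]
  9 → cabin 2  [load 18/36]
  8 → cabin 1  [load 36/36]
  12 → cabin 2  [load 30/36]
  19 → cabin 3 (new)  [load 19/36]
3 cabins opened.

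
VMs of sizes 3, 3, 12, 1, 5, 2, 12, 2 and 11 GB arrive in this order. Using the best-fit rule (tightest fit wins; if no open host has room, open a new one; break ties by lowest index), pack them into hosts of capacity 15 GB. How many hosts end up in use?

4

  3 → host 1 (new)  [load 3/15]
  3 → host 1  [load 6/15]
  12 → host 2 (new)  [load 12/15]
  1 → host 2  [load 13/15]
  5 → host 1  [load 11/15]
  2 → host 2  [load 15/15]
  12 → host 3 (new)  [load 12/15]
  2 → host 3  [load 14/15]
  11 → host 4 (new)  [load 11/15]
4 hosts opened.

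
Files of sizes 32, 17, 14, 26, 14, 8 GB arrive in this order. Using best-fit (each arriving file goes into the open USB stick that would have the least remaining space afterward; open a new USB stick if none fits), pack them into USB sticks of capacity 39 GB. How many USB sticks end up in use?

4

  32 → USB stick 1 (new)  [load 32/39]
  17 → USB stick 2 (new)  [load 17/39]
  14 → USB stick 2  [load 31/39]
  26 → USB stick 3 (new)  [load 26/39]
  14 → USB stick 4 (new)  [load 14/39]
  8 → USB stick 2  [load 39/39]
4 USB sticks opened.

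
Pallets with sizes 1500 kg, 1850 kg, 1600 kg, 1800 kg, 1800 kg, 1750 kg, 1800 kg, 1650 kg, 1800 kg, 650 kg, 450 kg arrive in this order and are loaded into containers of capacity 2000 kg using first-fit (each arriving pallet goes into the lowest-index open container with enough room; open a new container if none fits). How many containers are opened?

  1500 → container 1 (new)  [load 1500/2000]
  1850 → container 2 (new)  [load 1850/2000]
  1600 → container 3 (new)  [load 1600/2000]
  1800 → container 4 (new)  [load 1800/2000]
  1800 → container 5 (new)  [load 1800/2000]
  1750 → container 6 (new)  [load 1750/2000]
  1800 → container 7 (new)  [load 1800/2000]
  1650 → container 8 (new)  [load 1650/2000]
  1800 → container 9 (new)  [load 1800/2000]
  650 → container 10 (new)  [load 650/2000]
  450 → container 1  [load 1950/2000]
10 containers opened.

10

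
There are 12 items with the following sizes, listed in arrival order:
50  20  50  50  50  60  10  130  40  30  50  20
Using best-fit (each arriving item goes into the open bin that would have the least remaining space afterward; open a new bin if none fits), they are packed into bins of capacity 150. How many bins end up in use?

  50 → bin 1 (new)  [load 50/150]
  20 → bin 1  [load 70/150]
  50 → bin 1  [load 120/150]
  50 → bin 2 (new)  [load 50/150]
  50 → bin 2  [load 100/150]
  60 → bin 3 (new)  [load 60/150]
  10 → bin 1  [load 130/150]
  130 → bin 4 (new)  [load 130/150]
  40 → bin 2  [load 140/150]
  30 → bin 3  [load 90/150]
  50 → bin 3  [load 140/150]
  20 → bin 1  [load 150/150]
4 bins opened.

4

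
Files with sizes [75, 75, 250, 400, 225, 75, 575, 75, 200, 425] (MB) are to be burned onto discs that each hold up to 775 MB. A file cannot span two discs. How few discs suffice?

Total = 575 + 425 + 400 + 250 + 225 + 200 + 75 + 75 + 75 + 75 = 2375 MB.
Lower bound: ⌈2375/775⌉ = 4 discs.
A packing using 4 discs:
  disc 1: 575 + 200 = 775
  disc 2: 425 + 250 + 75 = 750
  disc 3: 400 + 225 + 75 + 75 = 775
  disc 4: 75 = 75
This matches the lower bound, so 4 is optimal.

4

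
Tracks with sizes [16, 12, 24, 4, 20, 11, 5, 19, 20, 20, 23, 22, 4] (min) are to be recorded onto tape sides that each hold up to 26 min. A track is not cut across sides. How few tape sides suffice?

Total = 24 + 23 + 22 + 20 + 20 + 20 + 19 + 16 + 12 + 11 + 5 + 4 + 4 = 200 min.
Lower bound: ⌈200/26⌉ = 8 tape sides.
A packing using 9 tape sides:
  side 1: 24 = 24
  side 2: 23 = 23
  side 3: 22 + 4 = 26
  side 4: 20 + 5 = 25
  side 5: 20 + 4 = 24
  side 6: 20 = 20
  side 7: 19 = 19
  side 8: 16 = 16
  side 9: 12 + 11 = 23
No arrangement into 8 tape sides stays within capacity, so 9 is optimal.

9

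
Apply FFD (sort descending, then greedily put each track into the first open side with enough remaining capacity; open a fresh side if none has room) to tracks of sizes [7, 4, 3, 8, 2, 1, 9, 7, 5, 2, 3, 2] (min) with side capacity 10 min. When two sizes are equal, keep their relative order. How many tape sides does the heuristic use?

6

Sorted descending: 9, 8, 7, 7, 5, 4, 3, 3, 2, 2, 2, 1.
  9 → side 1 (new)  [load 9/10]
  8 → side 2 (new)  [load 8/10]
  7 → side 3 (new)  [load 7/10]
  7 → side 4 (new)  [load 7/10]
  5 → side 5 (new)  [load 5/10]
  4 → side 5  [load 9/10]
  3 → side 3  [load 10/10]
  3 → side 4  [load 10/10]
  2 → side 2  [load 10/10]
  2 → side 6 (new)  [load 2/10]
  2 → side 6  [load 4/10]
  1 → side 1  [load 10/10]
6 tape sides opened.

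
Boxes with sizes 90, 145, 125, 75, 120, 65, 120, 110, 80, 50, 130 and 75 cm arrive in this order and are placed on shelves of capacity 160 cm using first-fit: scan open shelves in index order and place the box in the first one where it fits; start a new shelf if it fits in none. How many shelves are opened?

  90 → shelf 1 (new)  [load 90/160]
  145 → shelf 2 (new)  [load 145/160]
  125 → shelf 3 (new)  [load 125/160]
  75 → shelf 4 (new)  [load 75/160]
  120 → shelf 5 (new)  [load 120/160]
  65 → shelf 1  [load 155/160]
  120 → shelf 6 (new)  [load 120/160]
  110 → shelf 7 (new)  [load 110/160]
  80 → shelf 4  [load 155/160]
  50 → shelf 7  [load 160/160]
  130 → shelf 8 (new)  [load 130/160]
  75 → shelf 9 (new)  [load 75/160]
9 shelves opened.

9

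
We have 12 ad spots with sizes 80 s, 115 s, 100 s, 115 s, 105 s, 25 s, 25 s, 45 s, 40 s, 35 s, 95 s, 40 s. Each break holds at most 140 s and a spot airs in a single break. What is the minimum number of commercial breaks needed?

6

Total = 115 + 115 + 105 + 100 + 95 + 80 + 45 + 40 + 40 + 35 + 25 + 25 = 820 s.
Lower bound: ⌈820/140⌉ = 6 commercial breaks.
A packing using 6 commercial breaks:
  break 1: 115 + 25 = 140
  break 2: 115 + 25 = 140
  break 3: 105 + 35 = 140
  break 4: 100 + 40 = 140
  break 5: 95 + 45 = 140
  break 6: 80 + 40 = 120
This matches the lower bound, so 6 is optimal.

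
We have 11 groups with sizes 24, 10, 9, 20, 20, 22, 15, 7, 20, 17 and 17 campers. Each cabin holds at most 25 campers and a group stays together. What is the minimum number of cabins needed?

Total = 24 + 22 + 20 + 20 + 20 + 17 + 17 + 15 + 10 + 9 + 7 = 181 campers.
Lower bound: ⌈181/25⌉ = 8 cabins.
A packing using 9 cabins:
  cabin 1: 24 = 24
  cabin 2: 22 = 22
  cabin 3: 20 = 20
  cabin 4: 20 = 20
  cabin 5: 20 = 20
  cabin 6: 17 + 7 = 24
  cabin 7: 17 = 17
  cabin 8: 15 + 10 = 25
  cabin 9: 9 = 9
No arrangement into 8 cabins stays within capacity, so 9 is optimal.

9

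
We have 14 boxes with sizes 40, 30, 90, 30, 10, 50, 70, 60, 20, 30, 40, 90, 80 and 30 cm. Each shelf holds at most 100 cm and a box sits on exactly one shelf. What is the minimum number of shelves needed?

7

Total = 90 + 90 + 80 + 70 + 60 + 50 + 40 + 40 + 30 + 30 + 30 + 30 + 20 + 10 = 670 cm.
Lower bound: ⌈670/100⌉ = 7 shelves.
A packing using 7 shelves:
  shelf 1: 90 + 10 = 100
  shelf 2: 90 = 90
  shelf 3: 80 + 20 = 100
  shelf 4: 70 + 30 = 100
  shelf 5: 60 + 40 = 100
  shelf 6: 50 + 40 = 90
  shelf 7: 30 + 30 + 30 = 90
This matches the lower bound, so 7 is optimal.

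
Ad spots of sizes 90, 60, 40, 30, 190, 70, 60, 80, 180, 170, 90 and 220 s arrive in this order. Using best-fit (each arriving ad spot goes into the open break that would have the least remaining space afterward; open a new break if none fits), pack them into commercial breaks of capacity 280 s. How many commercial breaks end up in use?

  90 → break 1 (new)  [load 90/280]
  60 → break 1  [load 150/280]
  40 → break 1  [load 190/280]
  30 → break 1  [load 220/280]
  190 → break 2 (new)  [load 190/280]
  70 → break 2  [load 260/280]
  60 → break 1  [load 280/280]
  80 → break 3 (new)  [load 80/280]
  180 → break 3  [load 260/280]
  170 → break 4 (new)  [load 170/280]
  90 → break 4  [load 260/280]
  220 → break 5 (new)  [load 220/280]
5 commercial breaks opened.

5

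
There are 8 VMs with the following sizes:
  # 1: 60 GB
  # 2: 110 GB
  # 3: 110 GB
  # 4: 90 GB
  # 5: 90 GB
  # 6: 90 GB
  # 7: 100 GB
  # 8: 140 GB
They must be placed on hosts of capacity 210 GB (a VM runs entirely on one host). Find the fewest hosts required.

Total = 140 + 110 + 110 + 100 + 90 + 90 + 90 + 60 = 790 GB.
Lower bound: ⌈790/210⌉ = 4 hosts.
A packing using 4 hosts:
  host 1: 140 + 60 = 200
  host 2: 110 + 100 = 210
  host 3: 110 + 90 = 200
  host 4: 90 + 90 = 180
This matches the lower bound, so 4 is optimal.

4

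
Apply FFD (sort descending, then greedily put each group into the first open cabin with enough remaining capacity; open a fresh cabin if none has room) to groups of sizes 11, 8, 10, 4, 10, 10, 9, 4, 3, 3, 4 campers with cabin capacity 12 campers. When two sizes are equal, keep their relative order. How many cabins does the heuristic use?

Sorted descending: 11, 10, 10, 10, 9, 8, 4, 4, 4, 3, 3.
  11 → cabin 1 (new)  [load 11/12]
  10 → cabin 2 (new)  [load 10/12]
  10 → cabin 3 (new)  [load 10/12]
  10 → cabin 4 (new)  [load 10/12]
  9 → cabin 5 (new)  [load 9/12]
  8 → cabin 6 (new)  [load 8/12]
  4 → cabin 6  [load 12/12]
  4 → cabin 7 (new)  [load 4/12]
  4 → cabin 7  [load 8/12]
  3 → cabin 5  [load 12/12]
  3 → cabin 7  [load 11/12]
7 cabins opened.

7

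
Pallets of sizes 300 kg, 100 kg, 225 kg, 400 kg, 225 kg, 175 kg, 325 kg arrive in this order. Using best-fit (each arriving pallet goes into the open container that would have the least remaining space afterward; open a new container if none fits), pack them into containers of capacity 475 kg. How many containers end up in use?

5

  300 → container 1 (new)  [load 300/475]
  100 → container 1  [load 400/475]
  225 → container 2 (new)  [load 225/475]
  400 → container 3 (new)  [load 400/475]
  225 → container 2  [load 450/475]
  175 → container 4 (new)  [load 175/475]
  325 → container 5 (new)  [load 325/475]
5 containers opened.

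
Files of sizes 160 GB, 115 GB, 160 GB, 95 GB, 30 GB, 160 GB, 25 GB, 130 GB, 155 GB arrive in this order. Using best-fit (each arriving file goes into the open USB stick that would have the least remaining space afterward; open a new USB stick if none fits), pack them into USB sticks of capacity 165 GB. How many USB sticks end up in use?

7

  160 → USB stick 1 (new)  [load 160/165]
  115 → USB stick 2 (new)  [load 115/165]
  160 → USB stick 3 (new)  [load 160/165]
  95 → USB stick 4 (new)  [load 95/165]
  30 → USB stick 2  [load 145/165]
  160 → USB stick 5 (new)  [load 160/165]
  25 → USB stick 4  [load 120/165]
  130 → USB stick 6 (new)  [load 130/165]
  155 → USB stick 7 (new)  [load 155/165]
7 USB sticks opened.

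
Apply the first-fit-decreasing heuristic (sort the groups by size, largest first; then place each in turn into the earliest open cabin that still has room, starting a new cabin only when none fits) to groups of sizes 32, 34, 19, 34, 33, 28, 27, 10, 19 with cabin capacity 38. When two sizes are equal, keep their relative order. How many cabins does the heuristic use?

7

Sorted descending: 34, 34, 33, 32, 28, 27, 19, 19, 10.
  34 → cabin 1 (new)  [load 34/38]
  34 → cabin 2 (new)  [load 34/38]
  33 → cabin 3 (new)  [load 33/38]
  32 → cabin 4 (new)  [load 32/38]
  28 → cabin 5 (new)  [load 28/38]
  27 → cabin 6 (new)  [load 27/38]
  19 → cabin 7 (new)  [load 19/38]
  19 → cabin 7  [load 38/38]
  10 → cabin 5  [load 38/38]
7 cabins opened.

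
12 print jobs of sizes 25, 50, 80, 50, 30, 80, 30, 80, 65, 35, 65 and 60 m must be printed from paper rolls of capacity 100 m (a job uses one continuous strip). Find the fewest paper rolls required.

Total = 80 + 80 + 80 + 65 + 65 + 60 + 50 + 50 + 35 + 30 + 30 + 25 = 650 m.
Lower bound: ⌈650/100⌉ = 7 paper rolls.
A packing using 8 paper rolls:
  roll 1: 80 = 80
  roll 2: 80 = 80
  roll 3: 80 = 80
  roll 4: 65 + 35 = 100
  roll 5: 65 + 30 = 95
  roll 6: 60 + 30 = 90
  roll 7: 50 + 50 = 100
  roll 8: 25 = 25
No arrangement into 7 paper rolls stays within capacity, so 8 is optimal.

8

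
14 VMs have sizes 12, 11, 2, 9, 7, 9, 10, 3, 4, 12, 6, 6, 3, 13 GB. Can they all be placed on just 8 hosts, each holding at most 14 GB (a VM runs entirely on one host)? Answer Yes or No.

Total = 107 GB; ⌈107/14⌉ = 8.
The bound of 8 does not rule out 8, but exhaustive search shows no assignment into 8 hosts of capacity 14 GB exists — the minimum is 9.

No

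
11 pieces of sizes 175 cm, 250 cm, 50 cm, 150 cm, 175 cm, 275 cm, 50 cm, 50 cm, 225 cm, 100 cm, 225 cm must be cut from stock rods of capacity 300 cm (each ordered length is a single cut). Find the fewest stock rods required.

7

Total = 275 + 250 + 225 + 225 + 175 + 175 + 150 + 100 + 50 + 50 + 50 = 1725 cm.
Lower bound: ⌈1725/300⌉ = 6 stock rods.
A packing using 7 stock rods:
  stock rod 1: 275 = 275
  stock rod 2: 250 + 50 = 300
  stock rod 3: 225 + 50 = 275
  stock rod 4: 225 + 50 = 275
  stock rod 5: 175 + 100 = 275
  stock rod 6: 175 = 175
  stock rod 7: 150 = 150
No arrangement into 6 stock rods stays within capacity, so 7 is optimal.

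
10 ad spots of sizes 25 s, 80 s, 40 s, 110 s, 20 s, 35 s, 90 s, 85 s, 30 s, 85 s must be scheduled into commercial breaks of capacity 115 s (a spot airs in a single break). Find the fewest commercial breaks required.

Total = 110 + 90 + 85 + 85 + 80 + 40 + 35 + 30 + 25 + 20 = 600 s.
Lower bound: ⌈600/115⌉ = 6 commercial breaks.
A packing using 6 commercial breaks:
  break 1: 110 = 110
  break 2: 90 + 25 = 115
  break 3: 85 + 30 = 115
  break 4: 85 + 20 = 105
  break 5: 80 + 35 = 115
  break 6: 40 = 40
This matches the lower bound, so 6 is optimal.

6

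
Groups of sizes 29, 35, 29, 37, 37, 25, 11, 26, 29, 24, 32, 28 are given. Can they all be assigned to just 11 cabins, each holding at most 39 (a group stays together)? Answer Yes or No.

Yes

A valid assignment using 11 cabins:
  cabin 1: 37 = 37
  cabin 2: 37 = 37
  cabin 3: 35 = 35
  cabin 4: 32 = 32
  cabin 5: 29 = 29
  cabin 6: 29 = 29
  cabin 7: 29 = 29
  cabin 8: 28 + 11 = 39
  cabin 9: 26 = 26
  cabin 10: 25 = 25
  cabin 11: 24 = 24
Every load is within 39, so 11 cabins suffice.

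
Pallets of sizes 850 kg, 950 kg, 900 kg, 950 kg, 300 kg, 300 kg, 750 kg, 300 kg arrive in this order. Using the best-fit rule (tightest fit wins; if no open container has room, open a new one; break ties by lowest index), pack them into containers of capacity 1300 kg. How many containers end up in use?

5

  850 → container 1 (new)  [load 850/1300]
  950 → container 2 (new)  [load 950/1300]
  900 → container 3 (new)  [load 900/1300]
  950 → container 4 (new)  [load 950/1300]
  300 → container 2  [load 1250/1300]
  300 → container 4  [load 1250/1300]
  750 → container 5 (new)  [load 750/1300]
  300 → container 3  [load 1200/1300]
5 containers opened.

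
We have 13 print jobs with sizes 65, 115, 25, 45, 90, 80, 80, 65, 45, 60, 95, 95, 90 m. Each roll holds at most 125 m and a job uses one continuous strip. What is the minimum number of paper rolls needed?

9

Total = 115 + 95 + 95 + 90 + 90 + 80 + 80 + 65 + 65 + 60 + 45 + 45 + 25 = 950 m.
Lower bound: ⌈950/125⌉ = 8 paper rolls.
Also, 9 print jobs each exceed 125/2 m, and no two of those can share a roll, so at least 9 paper rolls are needed.
A packing using 9 paper rolls:
  roll 1: 115 = 115
  roll 2: 95 + 25 = 120
  roll 3: 95 = 95
  roll 4: 90 = 90
  roll 5: 90 = 90
  roll 6: 80 + 45 = 125
  roll 7: 80 + 45 = 125
  roll 8: 65 + 60 = 125
  roll 9: 65 = 65
This matches the lower bound, so 9 is optimal.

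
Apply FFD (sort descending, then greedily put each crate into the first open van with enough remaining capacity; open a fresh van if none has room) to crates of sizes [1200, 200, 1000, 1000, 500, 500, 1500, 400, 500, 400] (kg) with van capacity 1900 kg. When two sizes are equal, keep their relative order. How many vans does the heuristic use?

4

Sorted descending: 1500, 1200, 1000, 1000, 500, 500, 500, 400, 400, 200.
  1500 → van 1 (new)  [load 1500/1900]
  1200 → van 2 (new)  [load 1200/1900]
  1000 → van 3 (new)  [load 1000/1900]
  1000 → van 4 (new)  [load 1000/1900]
  500 → van 2  [load 1700/1900]
  500 → van 3  [load 1500/1900]
  500 → van 4  [load 1500/1900]
  400 → van 1  [load 1900/1900]
  400 → van 3  [load 1900/1900]
  200 → van 2  [load 1900/1900]
4 vans opened.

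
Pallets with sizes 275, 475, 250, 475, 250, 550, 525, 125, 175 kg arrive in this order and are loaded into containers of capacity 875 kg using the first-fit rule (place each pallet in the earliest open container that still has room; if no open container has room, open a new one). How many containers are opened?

  275 → container 1 (new)  [load 275/875]
  475 → container 1  [load 750/875]
  250 → container 2 (new)  [load 250/875]
  475 → container 2  [load 725/875]
  250 → container 3 (new)  [load 250/875]
  550 → container 3  [load 800/875]
  525 → container 4 (new)  [load 525/875]
  125 → container 1  [load 875/875]
  175 → container 4  [load 700/875]
4 containers opened.

4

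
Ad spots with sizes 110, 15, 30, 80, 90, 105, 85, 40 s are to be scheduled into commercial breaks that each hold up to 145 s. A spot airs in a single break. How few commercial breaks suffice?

Total = 110 + 105 + 90 + 85 + 80 + 40 + 30 + 15 = 555 s.
Lower bound: ⌈555/145⌉ = 4 commercial breaks.
Also, 5 ad spots each exceed 145/2 s, and no two of those can share a break, so at least 5 commercial breaks are needed.
A packing using 5 commercial breaks:
  break 1: 110 + 30 = 140
  break 2: 105 + 40 = 145
  break 3: 90 + 15 = 105
  break 4: 85 = 85
  break 5: 80 = 80
This matches the lower bound, so 5 is optimal.

5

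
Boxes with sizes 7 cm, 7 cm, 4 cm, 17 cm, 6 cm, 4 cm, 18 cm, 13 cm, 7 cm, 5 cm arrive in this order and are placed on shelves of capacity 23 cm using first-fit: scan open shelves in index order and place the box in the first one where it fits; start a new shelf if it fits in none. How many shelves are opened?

4

  7 → shelf 1 (new)  [load 7/23]
  7 → shelf 1  [load 14/23]
  4 → shelf 1  [load 18/23]
  17 → shelf 2 (new)  [load 17/23]
  6 → shelf 2  [load 23/23]
  4 → shelf 1  [load 22/23]
  18 → shelf 3 (new)  [load 18/23]
  13 → shelf 4 (new)  [load 13/23]
  7 → shelf 4  [load 20/23]
  5 → shelf 3  [load 23/23]
4 shelves opened.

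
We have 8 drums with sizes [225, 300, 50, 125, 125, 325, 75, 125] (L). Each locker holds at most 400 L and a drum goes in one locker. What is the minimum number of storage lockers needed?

4

Total = 325 + 300 + 225 + 125 + 125 + 125 + 75 + 50 = 1350 L.
Lower bound: ⌈1350/400⌉ = 4 storage lockers.
A packing using 4 storage lockers:
  locker 1: 325 + 75 = 400
  locker 2: 300 + 50 = 350
  locker 3: 225 + 125 = 350
  locker 4: 125 + 125 = 250
This matches the lower bound, so 4 is optimal.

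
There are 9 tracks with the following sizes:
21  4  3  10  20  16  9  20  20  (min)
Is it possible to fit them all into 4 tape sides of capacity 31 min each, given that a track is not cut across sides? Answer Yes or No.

No

Total = 123 min; ⌈123/31⌉ = 4.
5 tracks each exceed half the capacity and cannot share a side, forcing at least 5 tape sides.
At least 5 tape sides are required, but only 4 are allowed.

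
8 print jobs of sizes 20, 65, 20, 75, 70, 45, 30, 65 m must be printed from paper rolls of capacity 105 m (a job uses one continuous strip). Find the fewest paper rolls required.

Total = 75 + 70 + 65 + 65 + 45 + 30 + 20 + 20 = 390 m.
Lower bound: ⌈390/105⌉ = 4 paper rolls.
A packing using 5 paper rolls:
  roll 1: 75 + 30 = 105
  roll 2: 70 + 20 = 90
  roll 3: 65 + 20 = 85
  roll 4: 65 = 65
  roll 5: 45 = 45
No arrangement into 4 paper rolls stays within capacity, so 5 is optimal.

5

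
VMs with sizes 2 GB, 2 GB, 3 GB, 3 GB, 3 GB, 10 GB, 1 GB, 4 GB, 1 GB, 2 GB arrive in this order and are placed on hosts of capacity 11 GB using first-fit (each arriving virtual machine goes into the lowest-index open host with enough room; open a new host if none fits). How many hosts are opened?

  2 → host 1 (new)  [load 2/11]
  2 → host 1  [load 4/11]
  3 → host 1  [load 7/11]
  3 → host 1  [load 10/11]
  3 → host 2 (new)  [load 3/11]
  10 → host 3 (new)  [load 10/11]
  1 → host 1  [load 11/11]
  4 → host 2  [load 7/11]
  1 → host 2  [load 8/11]
  2 → host 2  [load 10/11]
3 hosts opened.

3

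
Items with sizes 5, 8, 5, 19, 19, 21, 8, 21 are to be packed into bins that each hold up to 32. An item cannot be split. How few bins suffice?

4

Total = 21 + 21 + 19 + 19 + 8 + 8 + 5 + 5 = 106.
Lower bound: ⌈106/32⌉ = 4 bins.
A packing using 4 bins:
  bin 1: 21 + 8 = 29
  bin 2: 21 + 8 = 29
  bin 3: 19 + 5 + 5 = 29
  bin 4: 19 = 19
This matches the lower bound, so 4 is optimal.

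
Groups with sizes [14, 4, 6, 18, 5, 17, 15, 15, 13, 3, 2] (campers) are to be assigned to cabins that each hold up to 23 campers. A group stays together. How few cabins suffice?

Total = 18 + 17 + 15 + 15 + 14 + 13 + 6 + 5 + 4 + 3 + 2 = 112 campers.
Lower bound: ⌈112/23⌉ = 5 cabins.
Also, 6 groups each exceed 23/2 campers, and no two of those can share a cabin, so at least 6 cabins are needed.
A packing using 6 cabins:
  cabin 1: 18 + 5 = 23
  cabin 2: 17 + 6 = 23
  cabin 3: 15 + 4 + 3 = 22
  cabin 4: 15 + 2 = 17
  cabin 5: 14 = 14
  cabin 6: 13 = 13
This matches the lower bound, so 6 is optimal.

6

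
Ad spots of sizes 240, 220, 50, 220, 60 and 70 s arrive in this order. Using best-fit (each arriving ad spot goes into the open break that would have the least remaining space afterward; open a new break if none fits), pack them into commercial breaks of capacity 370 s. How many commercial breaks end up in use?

3

  240 → break 1 (new)  [load 240/370]
  220 → break 2 (new)  [load 220/370]
  50 → break 1  [load 290/370]
  220 → break 3 (new)  [load 220/370]
  60 → break 1  [load 350/370]
  70 → break 2  [load 290/370]
3 commercial breaks opened.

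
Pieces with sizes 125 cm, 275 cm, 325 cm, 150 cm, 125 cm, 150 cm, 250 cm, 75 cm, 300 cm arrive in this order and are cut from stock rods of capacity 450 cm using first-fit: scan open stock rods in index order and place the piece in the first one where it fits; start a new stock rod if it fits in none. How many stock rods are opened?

  125 → stock rod 1 (new)  [load 125/450]
  275 → stock rod 1  [load 400/450]
  325 → stock rod 2 (new)  [load 325/450]
  150 → stock rod 3 (new)  [load 150/450]
  125 → stock rod 2  [load 450/450]
  150 → stock rod 3  [load 300/450]
  250 → stock rod 4 (new)  [load 250/450]
  75 → stock rod 3  [load 375/450]
  300 → stock rod 5 (new)  [load 300/450]
5 stock rods opened.

5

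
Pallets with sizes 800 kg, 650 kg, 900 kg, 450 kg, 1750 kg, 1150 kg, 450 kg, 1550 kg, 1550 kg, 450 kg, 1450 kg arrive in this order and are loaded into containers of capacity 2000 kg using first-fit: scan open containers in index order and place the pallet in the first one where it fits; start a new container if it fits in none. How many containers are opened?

  800 → container 1 (new)  [load 800/2000]
  650 → container 1  [load 1450/2000]
  900 → container 2 (new)  [load 900/2000]
  450 → container 1  [load 1900/2000]
  1750 → container 3 (new)  [load 1750/2000]
  1150 → container 4 (new)  [load 1150/2000]
  450 → container 2  [load 1350/2000]
  1550 → container 5 (new)  [load 1550/2000]
  1550 → container 6 (new)  [load 1550/2000]
  450 → container 2  [load 1800/2000]
  1450 → container 7 (new)  [load 1450/2000]
7 containers opened.

7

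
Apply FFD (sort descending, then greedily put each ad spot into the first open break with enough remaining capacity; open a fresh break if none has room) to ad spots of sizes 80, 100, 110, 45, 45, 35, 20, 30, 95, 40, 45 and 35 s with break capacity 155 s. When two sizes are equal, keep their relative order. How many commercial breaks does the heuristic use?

5

Sorted descending: 110, 100, 95, 80, 45, 45, 45, 40, 35, 35, 30, 20.
  110 → break 1 (new)  [load 110/155]
  100 → break 2 (new)  [load 100/155]
  95 → break 3 (new)  [load 95/155]
  80 → break 4 (new)  [load 80/155]
  45 → break 1  [load 155/155]
  45 → break 2  [load 145/155]
  45 → break 3  [load 140/155]
  40 → break 4  [load 120/155]
  35 → break 4  [load 155/155]
  35 → break 5 (new)  [load 35/155]
  30 → break 5  [load 65/155]
  20 → break 5  [load 85/155]
5 commercial breaks opened.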